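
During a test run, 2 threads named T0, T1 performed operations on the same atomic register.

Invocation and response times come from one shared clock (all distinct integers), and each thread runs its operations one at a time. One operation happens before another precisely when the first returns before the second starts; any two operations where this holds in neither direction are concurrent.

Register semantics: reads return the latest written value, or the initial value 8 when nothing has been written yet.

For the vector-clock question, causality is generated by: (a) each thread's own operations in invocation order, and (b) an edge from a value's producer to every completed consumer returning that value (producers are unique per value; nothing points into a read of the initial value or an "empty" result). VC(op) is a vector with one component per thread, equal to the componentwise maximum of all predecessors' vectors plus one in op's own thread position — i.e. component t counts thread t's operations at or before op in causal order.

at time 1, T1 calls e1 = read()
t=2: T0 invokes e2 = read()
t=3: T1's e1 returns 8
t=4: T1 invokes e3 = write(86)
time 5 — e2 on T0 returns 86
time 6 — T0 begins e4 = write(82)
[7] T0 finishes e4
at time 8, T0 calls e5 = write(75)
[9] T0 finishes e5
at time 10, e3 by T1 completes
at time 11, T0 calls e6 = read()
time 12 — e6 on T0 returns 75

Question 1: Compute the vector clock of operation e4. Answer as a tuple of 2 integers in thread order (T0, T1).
Answer: (2, 2)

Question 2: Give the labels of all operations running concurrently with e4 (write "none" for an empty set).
Answer: e3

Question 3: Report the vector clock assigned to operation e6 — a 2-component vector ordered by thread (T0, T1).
Answer: (4, 2)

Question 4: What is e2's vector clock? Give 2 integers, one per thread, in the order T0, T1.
Answer: (1, 2)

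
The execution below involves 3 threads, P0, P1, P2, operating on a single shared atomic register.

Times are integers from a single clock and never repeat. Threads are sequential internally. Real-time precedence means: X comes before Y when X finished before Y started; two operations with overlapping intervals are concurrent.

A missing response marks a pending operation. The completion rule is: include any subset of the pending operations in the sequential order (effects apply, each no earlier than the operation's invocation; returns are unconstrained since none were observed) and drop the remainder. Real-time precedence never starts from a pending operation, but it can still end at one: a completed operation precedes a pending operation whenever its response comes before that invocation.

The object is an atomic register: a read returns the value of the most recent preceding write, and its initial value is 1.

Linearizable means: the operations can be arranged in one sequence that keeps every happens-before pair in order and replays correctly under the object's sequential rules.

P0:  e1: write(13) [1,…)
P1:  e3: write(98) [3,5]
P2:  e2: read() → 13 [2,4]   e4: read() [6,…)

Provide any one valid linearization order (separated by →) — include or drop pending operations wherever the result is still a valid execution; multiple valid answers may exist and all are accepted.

step 1: e1 write(13) (pending, included) — value 13
step 2: e2 read() → 13 — value 13
step 3: e3 write(98) — value 98

e1 → e2 → e3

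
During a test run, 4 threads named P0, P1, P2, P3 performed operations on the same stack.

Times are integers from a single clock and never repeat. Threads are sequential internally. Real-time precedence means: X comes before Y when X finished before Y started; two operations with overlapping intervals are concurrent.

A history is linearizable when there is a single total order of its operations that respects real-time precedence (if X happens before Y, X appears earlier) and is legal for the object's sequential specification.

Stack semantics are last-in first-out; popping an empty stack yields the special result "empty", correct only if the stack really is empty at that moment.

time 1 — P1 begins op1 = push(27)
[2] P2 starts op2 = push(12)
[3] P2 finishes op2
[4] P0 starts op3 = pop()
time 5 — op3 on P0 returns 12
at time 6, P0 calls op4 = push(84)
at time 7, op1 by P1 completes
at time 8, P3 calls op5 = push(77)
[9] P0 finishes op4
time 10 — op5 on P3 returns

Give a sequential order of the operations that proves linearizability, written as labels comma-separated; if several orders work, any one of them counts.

step 1: op1 push(27) — stack <27>
step 2: op2 push(12) — stack <27,12>
step 3: op3 pop() → 12 — stack <27>
step 4: op4 push(84) — stack <27,84>
step 5: op5 push(77) — stack <27,84,77>

op1, op2, op3, op4, op5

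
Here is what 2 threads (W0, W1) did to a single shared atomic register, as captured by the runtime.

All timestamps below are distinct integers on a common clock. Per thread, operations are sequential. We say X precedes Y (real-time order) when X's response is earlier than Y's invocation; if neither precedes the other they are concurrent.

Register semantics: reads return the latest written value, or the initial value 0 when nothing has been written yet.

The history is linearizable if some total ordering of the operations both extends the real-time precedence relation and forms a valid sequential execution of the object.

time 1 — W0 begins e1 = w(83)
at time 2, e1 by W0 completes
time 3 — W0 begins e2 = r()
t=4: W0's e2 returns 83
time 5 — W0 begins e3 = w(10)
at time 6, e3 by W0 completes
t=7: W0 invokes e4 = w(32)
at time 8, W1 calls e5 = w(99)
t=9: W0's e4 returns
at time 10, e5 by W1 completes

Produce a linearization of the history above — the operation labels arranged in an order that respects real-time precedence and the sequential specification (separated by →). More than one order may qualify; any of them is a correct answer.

step 1: e1 w(83) — value 83
step 2: e2 r() → 83 — value 83
step 3: e3 w(10) — value 10
step 4: e4 w(32) — value 32
step 5: e5 w(99) — value 99

e1 → e2 → e3 → e4 → e5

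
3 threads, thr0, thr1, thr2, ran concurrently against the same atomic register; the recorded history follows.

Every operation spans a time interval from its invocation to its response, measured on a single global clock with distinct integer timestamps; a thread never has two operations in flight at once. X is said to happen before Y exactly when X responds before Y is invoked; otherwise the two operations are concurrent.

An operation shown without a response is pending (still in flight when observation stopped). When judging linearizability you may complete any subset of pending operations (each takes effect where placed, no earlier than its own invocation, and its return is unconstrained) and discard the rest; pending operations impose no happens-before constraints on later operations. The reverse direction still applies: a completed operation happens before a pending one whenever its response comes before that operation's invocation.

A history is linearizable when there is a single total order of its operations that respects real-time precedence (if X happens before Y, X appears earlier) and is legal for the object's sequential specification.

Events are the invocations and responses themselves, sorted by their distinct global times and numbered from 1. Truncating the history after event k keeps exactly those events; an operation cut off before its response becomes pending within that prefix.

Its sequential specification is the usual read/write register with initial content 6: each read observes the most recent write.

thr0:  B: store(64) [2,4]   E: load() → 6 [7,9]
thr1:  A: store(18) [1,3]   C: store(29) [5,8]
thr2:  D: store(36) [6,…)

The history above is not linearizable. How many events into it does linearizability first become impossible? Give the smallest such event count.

a valid linearization of events 1..8 exists, for instance A, B, C:
step 1: A store(18) — value 18
step 2: B store(64) — value 64
step 3: C store(29) — value 29
at event 9 (E's time-9 response) nothing linearizes any more
no escape via the 1 pending operation (D): every completion choice fails
one such order, A, B, C, E (pending dropped), breaks at step 4 where E load() → 6 is illegal
one such order, A, B, E, C (pending dropped), breaks at step 3 where E load() → 6 is illegal

9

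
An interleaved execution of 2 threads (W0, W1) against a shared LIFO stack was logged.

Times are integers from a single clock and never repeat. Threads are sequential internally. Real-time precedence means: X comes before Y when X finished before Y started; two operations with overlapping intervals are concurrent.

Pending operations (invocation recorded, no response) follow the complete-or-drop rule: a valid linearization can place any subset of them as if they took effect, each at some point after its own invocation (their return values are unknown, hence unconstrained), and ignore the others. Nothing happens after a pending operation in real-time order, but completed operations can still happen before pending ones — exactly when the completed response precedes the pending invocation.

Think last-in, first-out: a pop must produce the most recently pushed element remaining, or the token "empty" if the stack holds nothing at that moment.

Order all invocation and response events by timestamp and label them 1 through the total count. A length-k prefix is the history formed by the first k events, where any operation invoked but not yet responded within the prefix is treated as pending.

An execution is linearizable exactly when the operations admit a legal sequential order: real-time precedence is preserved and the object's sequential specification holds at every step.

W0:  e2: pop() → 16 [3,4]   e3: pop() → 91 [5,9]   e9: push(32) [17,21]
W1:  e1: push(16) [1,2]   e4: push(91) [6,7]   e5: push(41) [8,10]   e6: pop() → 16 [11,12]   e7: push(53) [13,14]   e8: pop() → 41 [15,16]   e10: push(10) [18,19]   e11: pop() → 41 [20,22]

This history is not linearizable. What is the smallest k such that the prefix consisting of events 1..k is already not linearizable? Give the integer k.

12

events 1..11 are still linearizable — one witness is e1, e2, e4, e3, e5:
1. e1 push(16), leaving stack <16>
2. e2 pop() → 16, leaving stack <>
3. e4 push(91), leaving stack <91>
4. e3 pop() → 91, leaving stack <>
5. e5 push(41), leaving stack <41>
once event 12 joins (e6's response, time 12), exhaustive search finds no witness
for example e1, e2, e3, e4, e5, e6 fails at step 3: e3 pop() → 91 is not legal there
for example e1, e2, e4, e3, e5, e6 fails at step 6: e6 pop() → 16 is not legal there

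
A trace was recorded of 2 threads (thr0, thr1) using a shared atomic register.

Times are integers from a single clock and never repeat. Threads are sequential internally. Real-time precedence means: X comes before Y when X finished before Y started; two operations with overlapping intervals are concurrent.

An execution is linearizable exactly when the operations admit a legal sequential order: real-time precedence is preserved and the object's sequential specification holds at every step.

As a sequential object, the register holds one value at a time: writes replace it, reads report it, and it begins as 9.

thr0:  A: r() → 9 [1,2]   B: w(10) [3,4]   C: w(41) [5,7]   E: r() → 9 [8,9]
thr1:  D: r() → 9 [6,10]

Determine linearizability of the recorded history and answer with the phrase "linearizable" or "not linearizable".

not linearizable

events 1..8 are fine; event 9 — the response of E at time 9 — makes the prefix non-linearizable
the completed operations (4 total) allow one real-time order; the atomic register replay rejects it
every completion of the 1 pending operation (D) was checked; none linearizes
one such order, A, B, C, E (pending dropped), breaks at step 4 where E r() → 9 is illegal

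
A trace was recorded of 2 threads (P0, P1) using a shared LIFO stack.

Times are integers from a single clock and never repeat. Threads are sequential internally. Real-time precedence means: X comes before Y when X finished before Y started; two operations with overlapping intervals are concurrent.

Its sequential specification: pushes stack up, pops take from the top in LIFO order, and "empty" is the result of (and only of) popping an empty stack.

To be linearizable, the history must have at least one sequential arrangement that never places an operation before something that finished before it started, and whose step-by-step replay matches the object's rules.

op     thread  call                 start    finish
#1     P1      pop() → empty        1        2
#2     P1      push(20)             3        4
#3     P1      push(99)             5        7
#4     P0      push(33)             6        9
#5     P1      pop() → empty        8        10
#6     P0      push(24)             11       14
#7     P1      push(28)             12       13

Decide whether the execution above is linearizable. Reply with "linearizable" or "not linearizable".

cut after 9 events: linearizable; cut after 10 events (#5 responds, time 10): not linearizable
all 3 real-time-respecting orders fail — 5 completed LIFO stack operations, no legal replay
one such order, #1, #2, #3, #4, #5, breaks at step 5 where #5 pop() → empty is illegal
one such order, #1, #2, #3, #5, #4, breaks at step 4 where #5 pop() → empty is illegal

not linearizable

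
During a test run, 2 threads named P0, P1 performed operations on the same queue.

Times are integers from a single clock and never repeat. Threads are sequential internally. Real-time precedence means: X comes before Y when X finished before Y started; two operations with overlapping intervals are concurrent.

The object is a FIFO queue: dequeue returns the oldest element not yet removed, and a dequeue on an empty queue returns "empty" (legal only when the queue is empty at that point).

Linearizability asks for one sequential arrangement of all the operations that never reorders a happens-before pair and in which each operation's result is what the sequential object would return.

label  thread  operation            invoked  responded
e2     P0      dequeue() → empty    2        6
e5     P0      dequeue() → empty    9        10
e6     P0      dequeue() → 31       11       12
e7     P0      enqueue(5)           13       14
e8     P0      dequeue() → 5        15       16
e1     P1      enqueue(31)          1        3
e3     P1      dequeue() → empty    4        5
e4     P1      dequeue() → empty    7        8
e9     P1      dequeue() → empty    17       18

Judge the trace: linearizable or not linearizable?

events 1..5 are fine; event 6 — the response of e2 at time 6 — makes the prefix non-linearizable
real-time-consistent orders of the 3 completed operations: 3 — all fail the queue replay
e.g. e1, e2, e3: illegal at step 2, since e2 dequeue() → empty cannot apply there
e.g. e1, e3, e2: illegal at step 2, since e3 dequeue() → empty cannot apply there

not linearizable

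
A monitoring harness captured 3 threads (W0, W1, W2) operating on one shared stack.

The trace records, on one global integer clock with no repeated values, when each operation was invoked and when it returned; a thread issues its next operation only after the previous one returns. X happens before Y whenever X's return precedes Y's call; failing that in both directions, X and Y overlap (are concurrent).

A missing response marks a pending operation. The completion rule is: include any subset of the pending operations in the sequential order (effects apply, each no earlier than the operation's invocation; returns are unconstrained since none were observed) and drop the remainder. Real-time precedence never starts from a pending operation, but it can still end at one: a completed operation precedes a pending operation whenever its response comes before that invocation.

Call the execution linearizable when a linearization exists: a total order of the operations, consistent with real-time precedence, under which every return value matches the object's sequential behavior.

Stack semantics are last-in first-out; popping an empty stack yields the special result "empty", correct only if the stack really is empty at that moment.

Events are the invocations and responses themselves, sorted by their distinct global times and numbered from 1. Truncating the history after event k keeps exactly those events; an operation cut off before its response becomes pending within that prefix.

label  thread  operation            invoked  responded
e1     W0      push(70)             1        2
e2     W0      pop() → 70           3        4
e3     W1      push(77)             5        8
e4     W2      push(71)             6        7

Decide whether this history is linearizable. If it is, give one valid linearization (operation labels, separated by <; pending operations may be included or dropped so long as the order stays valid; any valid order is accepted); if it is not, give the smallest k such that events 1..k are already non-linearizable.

after step 1 (e1 push(70)): stack <70>
after step 2 (e2 pop() → 70): stack <>
after step 3 (e3 push(77)): stack <77>
after step 4 (e4 push(71)): stack <77,71>

linearizable — witness: e1 < e2 < e3 < e4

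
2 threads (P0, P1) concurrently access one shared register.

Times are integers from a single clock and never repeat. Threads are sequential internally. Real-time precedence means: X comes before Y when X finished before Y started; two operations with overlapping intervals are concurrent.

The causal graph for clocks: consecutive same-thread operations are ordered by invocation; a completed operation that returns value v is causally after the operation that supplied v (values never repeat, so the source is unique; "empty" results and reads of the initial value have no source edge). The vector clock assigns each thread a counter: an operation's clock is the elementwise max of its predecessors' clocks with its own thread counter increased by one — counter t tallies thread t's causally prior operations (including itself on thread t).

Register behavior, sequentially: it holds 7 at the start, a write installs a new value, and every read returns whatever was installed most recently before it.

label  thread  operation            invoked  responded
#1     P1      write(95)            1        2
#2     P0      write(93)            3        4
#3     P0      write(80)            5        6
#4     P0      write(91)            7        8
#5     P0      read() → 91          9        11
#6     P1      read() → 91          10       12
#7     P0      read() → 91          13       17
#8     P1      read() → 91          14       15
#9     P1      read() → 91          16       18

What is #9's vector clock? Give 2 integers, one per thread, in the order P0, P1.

root op #1, invoked 1: fresh clock plus P1's own tick → (0, 1)
root op #2, invoked 3: fresh clock plus P0's own tick → (1, 0)
#3, invoked 5, takes VC(#2)=(1, 0) under max, adds 1 for P0 → (2, 0)
#4, invoked 7, takes VC(#3)=(2, 0) under max, adds 1 for P0 → (3, 0)
#5, invoked 9, takes VC(#4)=(3, 0) under max, adds 1 for P0 → (4, 0)
#6, invoked 10, takes VC(#1)=(0, 1), VC(#4)=(3, 0) under max, adds 1 for P1 → (3, 2)
#7, invoked 13, takes VC(#4)=(3, 0), VC(#5)=(4, 0) under max, adds 1 for P0 → (5, 0)
#8, invoked 14, takes VC(#4)=(3, 0), VC(#6)=(3, 2) under max, adds 1 for P1 → (3, 3)
#9, invoked 16, takes VC(#4)=(3, 0), VC(#8)=(3, 3) under max, adds 1 for P1 → (3, 4)
target: VC(#9) = (3, 4)

(3, 4)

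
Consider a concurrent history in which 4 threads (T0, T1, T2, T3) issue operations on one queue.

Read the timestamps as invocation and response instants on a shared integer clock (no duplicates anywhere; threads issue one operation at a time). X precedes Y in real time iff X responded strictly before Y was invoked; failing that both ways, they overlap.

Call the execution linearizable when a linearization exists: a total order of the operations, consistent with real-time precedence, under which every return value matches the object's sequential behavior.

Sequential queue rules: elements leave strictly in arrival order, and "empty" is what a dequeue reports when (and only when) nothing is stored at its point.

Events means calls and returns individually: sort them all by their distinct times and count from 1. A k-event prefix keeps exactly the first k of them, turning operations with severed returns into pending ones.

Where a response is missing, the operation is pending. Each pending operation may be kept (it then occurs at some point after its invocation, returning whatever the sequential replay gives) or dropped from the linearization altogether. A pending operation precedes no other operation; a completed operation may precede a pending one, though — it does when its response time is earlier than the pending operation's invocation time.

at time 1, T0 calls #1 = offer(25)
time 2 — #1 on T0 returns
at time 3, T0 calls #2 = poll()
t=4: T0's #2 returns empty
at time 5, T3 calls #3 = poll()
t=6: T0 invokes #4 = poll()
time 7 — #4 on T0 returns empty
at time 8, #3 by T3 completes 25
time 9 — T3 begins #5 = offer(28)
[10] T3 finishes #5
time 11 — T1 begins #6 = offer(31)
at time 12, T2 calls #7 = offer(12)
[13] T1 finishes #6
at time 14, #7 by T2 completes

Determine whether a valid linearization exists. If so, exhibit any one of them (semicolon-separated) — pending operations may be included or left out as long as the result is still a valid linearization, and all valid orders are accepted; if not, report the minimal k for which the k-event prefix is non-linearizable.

not linearizable — minimal violating prefix: 4 events

through event 3 a valid linearization exists; event 4 (#2 responding at time 4) ends that
one real-time candidate order over the 2 completed operations — the queue replay rejects it
take #1, #2: step 2 already fails, because #2 poll() → empty cannot occur there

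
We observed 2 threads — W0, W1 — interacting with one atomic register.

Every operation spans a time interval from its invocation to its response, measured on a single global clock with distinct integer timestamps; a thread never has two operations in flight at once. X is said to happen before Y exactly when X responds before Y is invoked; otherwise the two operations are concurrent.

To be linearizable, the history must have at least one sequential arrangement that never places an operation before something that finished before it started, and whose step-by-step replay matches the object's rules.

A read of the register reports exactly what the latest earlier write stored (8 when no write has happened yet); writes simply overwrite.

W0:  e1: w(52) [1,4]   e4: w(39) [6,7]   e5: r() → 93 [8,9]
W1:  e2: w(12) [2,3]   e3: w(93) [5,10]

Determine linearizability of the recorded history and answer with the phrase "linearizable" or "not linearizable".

linearizable

one valid linearization: e1, e2, e4, e3, e5
1. e1 w(52), leaving value 52
2. e2 w(12), leaving value 12
3. e4 w(39), leaving value 39
4. e3 w(93), leaving value 93
5. e5 r() → 93, leaving value 93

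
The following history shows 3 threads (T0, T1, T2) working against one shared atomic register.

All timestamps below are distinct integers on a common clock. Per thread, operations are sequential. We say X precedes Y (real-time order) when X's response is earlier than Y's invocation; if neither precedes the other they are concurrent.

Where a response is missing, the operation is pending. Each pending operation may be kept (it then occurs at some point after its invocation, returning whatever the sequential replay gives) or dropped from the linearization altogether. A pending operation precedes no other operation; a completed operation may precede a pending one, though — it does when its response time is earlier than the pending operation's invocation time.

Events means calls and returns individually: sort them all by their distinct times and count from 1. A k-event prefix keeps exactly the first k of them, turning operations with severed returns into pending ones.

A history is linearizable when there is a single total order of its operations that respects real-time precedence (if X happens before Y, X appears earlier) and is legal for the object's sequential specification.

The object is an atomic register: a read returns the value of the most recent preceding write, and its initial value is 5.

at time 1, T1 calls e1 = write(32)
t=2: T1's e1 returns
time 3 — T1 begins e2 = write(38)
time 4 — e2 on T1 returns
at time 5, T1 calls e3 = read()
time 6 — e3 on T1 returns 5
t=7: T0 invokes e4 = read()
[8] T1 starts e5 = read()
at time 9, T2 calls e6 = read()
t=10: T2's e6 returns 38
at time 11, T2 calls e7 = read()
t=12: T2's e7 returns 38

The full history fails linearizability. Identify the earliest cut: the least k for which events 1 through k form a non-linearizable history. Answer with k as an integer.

events 1..5 are linearizable; a witness order is e1, e2:
step 1: e1 write(32) — value 32
step 2: e2 write(38) — value 38
include event 6 — e3 responding at 6 — and every candidate order breaks
sample order e1, e2, e3 stalls at step 3 — e3 read() → 5 has no legal effect

6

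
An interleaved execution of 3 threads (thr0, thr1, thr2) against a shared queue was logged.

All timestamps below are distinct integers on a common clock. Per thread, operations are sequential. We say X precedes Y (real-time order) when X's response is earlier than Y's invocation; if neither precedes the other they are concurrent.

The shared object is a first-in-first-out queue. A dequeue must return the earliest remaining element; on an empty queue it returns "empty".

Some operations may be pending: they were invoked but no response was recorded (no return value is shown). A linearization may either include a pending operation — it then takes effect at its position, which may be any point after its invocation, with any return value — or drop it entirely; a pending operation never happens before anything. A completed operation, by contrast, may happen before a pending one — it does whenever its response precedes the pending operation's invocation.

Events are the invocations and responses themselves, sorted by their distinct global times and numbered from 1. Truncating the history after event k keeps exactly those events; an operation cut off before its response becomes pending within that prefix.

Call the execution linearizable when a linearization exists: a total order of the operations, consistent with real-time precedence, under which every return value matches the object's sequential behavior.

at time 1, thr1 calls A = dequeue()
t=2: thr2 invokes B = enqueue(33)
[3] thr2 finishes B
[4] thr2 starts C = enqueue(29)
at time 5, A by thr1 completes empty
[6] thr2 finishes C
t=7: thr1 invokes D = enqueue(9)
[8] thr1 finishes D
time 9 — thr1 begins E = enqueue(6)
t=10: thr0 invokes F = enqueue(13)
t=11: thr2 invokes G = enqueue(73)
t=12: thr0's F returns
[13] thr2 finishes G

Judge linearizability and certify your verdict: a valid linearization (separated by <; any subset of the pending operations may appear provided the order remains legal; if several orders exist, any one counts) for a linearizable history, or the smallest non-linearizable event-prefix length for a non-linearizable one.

linearizable — witness: A < B < C < D < E < F < G

after step 1 (A dequeue() → empty): queue <>
after step 2 (B enqueue(33)): queue <33>
after step 3 (C enqueue(29)): queue <33,29>
after step 4 (D enqueue(9)): queue <33,29,9>
after step 5 (E enqueue(6) (pending, included)): queue <33,29,9,6>
after step 6 (F enqueue(13)): queue <33,29,9,6,13>
after step 7 (G enqueue(73)): queue <33,29,9,6,13,73>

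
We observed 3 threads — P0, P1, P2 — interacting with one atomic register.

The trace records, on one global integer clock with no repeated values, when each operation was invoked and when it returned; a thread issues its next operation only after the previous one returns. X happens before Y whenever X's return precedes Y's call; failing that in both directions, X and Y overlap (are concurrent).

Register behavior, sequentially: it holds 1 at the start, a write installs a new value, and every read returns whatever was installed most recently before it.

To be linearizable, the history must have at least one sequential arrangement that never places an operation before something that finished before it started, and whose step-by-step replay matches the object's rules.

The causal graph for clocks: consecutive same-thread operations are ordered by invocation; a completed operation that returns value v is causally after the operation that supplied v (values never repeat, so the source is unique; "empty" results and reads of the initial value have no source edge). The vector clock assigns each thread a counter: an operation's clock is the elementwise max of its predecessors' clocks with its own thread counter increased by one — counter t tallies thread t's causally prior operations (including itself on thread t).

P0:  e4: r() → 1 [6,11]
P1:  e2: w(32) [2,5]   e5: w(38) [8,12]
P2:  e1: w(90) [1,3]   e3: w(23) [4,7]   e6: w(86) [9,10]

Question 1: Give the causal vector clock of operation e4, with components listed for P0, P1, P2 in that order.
Answer: (1, 0, 0)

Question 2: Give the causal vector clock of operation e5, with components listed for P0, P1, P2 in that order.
Answer: (0, 2, 0)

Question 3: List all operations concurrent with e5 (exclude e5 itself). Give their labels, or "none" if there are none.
Answer: e4, e6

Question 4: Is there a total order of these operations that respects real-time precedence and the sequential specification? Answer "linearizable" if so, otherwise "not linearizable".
prefix check: 1..10 passes, 1..11 fails once e4's time-11 response joins
real-time-consistent orders of the 5 completed operations: 8 — all fail the atomic register replay
include/drop combinations of the 1 pending operation (e5) were all tried; none helps
take e1, e2, e3, e4, e6 (pending dropped): step 4 already fails, because e4 r() → 1 cannot occur there
take e1, e2, e3, e6, e4 (pending dropped): step 5 already fails, because e4 r() → 1 cannot occur there

not linearizable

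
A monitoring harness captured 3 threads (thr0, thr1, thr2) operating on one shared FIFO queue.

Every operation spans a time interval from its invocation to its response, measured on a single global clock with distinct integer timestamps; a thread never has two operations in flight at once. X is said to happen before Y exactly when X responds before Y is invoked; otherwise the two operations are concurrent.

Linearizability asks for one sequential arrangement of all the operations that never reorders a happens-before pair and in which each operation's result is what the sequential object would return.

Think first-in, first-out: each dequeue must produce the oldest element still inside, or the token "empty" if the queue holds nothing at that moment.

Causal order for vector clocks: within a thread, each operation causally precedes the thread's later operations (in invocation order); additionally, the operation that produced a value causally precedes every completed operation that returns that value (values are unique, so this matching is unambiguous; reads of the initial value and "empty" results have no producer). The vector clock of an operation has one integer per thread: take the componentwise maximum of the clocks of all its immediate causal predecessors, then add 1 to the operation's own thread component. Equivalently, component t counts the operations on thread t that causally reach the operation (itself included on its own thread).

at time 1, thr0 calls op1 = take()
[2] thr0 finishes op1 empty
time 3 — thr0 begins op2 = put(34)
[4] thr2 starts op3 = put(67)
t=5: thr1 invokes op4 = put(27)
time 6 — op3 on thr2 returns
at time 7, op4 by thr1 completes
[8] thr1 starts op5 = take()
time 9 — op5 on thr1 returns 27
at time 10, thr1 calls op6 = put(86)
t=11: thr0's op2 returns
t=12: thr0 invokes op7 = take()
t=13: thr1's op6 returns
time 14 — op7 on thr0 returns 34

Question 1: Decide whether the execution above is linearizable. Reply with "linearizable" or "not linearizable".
linearizable

witness order: op1, op4, op2, op3, op5, op6, op7
1. op1 take() → empty, leaving queue <>
2. op4 put(27), leaving queue <27>
3. op2 put(34), leaving queue <27,34>
4. op3 put(67), leaving queue <27,34,67>
5. op5 take() → 27, leaving queue <34,67>
6. op6 put(86), leaving queue <34,67,86>
7. op7 take() → 34, leaving queue <67,86>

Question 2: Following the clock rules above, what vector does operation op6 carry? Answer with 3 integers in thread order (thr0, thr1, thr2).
(0, 3, 0)

op3, invoked 4, has no incoming edges; only thr2's bump applies → (0, 0, 1)
op4, invoked 5, has no incoming edges; only thr1's bump applies → (0, 1, 0)
op1, invoked 1, has no incoming edges; only thr0's bump applies → (1, 0, 0)
op5 (invocation 8): componentwise max over VC(op4)=(0, 1, 0), +1 at thr1, giving (0, 2, 0)
op2 (invocation 3): componentwise max over VC(op1)=(1, 0, 0), +1 at thr0, giving (2, 0, 0)
op6 (invocation 10): componentwise max over VC(op5)=(0, 2, 0), +1 at thr1, giving (0, 3, 0)
op7 (invocation 12): componentwise max over VC(op2)=(2, 0, 0), +1 at thr0, giving (3, 0, 0)
target: VC(op6) = (0, 3, 0)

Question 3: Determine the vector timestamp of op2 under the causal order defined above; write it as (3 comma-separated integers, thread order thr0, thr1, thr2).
(2, 0, 0)

op3 (invocation 4): nothing precedes it; thr2's component alone gives (0, 0, 1)
op4 (invocation 5): nothing precedes it; thr1's component alone gives (0, 1, 0)
op1 (invocation 1): nothing precedes it; thr0's component alone gives (1, 0, 0)
VC(op5, invoked at 8): max of VC(op4)=(0, 1, 0), then +1 on thread thr1 → (0, 2, 0)
VC(op2, invoked at 3): max of VC(op1)=(1, 0, 0), then +1 on thread thr0 → (2, 0, 0)
VC(op6, invoked at 10): max of VC(op5)=(0, 2, 0), then +1 on thread thr1 → (0, 3, 0)
VC(op7, invoked at 12): max of VC(op2)=(2, 0, 0), then +1 on thread thr0 → (3, 0, 0)
target: VC(op2) = (2, 0, 0)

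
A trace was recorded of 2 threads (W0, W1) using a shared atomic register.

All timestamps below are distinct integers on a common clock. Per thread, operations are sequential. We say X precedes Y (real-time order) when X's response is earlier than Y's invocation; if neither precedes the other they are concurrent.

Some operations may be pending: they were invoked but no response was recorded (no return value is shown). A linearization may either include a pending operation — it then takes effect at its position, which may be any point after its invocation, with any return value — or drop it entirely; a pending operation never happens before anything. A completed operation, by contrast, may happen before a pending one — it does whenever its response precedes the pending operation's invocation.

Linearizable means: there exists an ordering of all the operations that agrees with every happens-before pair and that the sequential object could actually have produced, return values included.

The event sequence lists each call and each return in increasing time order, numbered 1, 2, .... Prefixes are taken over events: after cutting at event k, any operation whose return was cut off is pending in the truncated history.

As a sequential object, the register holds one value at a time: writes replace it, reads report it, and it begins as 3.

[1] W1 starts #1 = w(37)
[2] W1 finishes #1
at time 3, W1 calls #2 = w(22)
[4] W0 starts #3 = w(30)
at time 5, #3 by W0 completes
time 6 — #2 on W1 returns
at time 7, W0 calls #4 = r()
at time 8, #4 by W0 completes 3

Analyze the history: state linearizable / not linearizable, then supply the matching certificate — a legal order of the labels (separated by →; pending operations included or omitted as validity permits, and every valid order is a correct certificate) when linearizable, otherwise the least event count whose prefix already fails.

prefix check: 1..7 passes, 1..8 fails once #4's time-8 response joins
every one of the 2 real-time-consistent orders over 4 completed atomic register ops fails the sequential spec
one such order, #1, #2, #3, #4, breaks at step 4 where #4 r() → 3 is illegal
one such order, #1, #3, #2, #4, breaks at step 4 where #4 r() → 3 is illegal

not linearizable — minimal violating prefix: 8 events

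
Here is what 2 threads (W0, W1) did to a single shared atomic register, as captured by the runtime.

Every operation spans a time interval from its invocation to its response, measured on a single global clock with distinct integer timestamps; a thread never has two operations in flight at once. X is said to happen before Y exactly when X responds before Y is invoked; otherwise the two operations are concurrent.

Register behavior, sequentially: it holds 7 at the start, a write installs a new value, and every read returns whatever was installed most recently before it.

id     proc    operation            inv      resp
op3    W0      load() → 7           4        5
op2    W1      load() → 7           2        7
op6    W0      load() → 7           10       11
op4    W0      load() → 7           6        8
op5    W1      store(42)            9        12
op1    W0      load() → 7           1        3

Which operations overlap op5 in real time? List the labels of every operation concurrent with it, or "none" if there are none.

op6

concurrent with op5 ([9,12]): every op whose interval crosses 9..12
op1 [1,3]: before
op2 [2,7]: before
op3 [4,5]: before
op4 [6,8]: before
op6 [10,11]: concurrent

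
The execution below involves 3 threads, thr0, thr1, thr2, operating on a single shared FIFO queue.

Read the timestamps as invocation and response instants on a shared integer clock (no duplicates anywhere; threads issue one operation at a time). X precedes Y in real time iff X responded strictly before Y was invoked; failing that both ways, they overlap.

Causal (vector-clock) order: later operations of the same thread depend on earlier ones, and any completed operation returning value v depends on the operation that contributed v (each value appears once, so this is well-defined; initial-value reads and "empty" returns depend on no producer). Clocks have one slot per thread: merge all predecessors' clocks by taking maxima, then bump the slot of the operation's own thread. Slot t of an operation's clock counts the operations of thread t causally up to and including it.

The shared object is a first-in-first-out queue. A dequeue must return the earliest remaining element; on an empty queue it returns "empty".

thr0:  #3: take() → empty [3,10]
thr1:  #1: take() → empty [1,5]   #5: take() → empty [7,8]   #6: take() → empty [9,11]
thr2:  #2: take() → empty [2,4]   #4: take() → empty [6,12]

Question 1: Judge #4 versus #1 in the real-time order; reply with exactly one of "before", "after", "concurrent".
Answer: after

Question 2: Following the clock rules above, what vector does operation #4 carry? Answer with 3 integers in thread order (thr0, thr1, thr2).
Answer: (0, 0, 2)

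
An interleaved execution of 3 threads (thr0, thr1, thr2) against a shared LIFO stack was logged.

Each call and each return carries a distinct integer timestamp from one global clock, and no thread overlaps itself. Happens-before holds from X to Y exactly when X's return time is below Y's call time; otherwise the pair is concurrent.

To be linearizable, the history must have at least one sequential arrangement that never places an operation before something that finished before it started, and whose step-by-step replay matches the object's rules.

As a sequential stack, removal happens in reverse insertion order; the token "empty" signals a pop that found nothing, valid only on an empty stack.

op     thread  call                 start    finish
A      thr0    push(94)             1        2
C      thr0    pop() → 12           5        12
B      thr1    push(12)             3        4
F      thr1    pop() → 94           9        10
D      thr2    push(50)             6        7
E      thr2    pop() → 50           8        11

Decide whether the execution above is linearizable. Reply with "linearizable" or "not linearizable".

linearizable

witness order: A, B, C, D, E, F
after step 1 (A push(94)): stack <94>
after step 2 (B push(12)): stack <94,12>
after step 3 (C pop() → 12): stack <94>
after step 4 (D push(50)): stack <94,50>
after step 5 (E pop() → 50): stack <94>
after step 6 (F pop() → 94): stack <>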